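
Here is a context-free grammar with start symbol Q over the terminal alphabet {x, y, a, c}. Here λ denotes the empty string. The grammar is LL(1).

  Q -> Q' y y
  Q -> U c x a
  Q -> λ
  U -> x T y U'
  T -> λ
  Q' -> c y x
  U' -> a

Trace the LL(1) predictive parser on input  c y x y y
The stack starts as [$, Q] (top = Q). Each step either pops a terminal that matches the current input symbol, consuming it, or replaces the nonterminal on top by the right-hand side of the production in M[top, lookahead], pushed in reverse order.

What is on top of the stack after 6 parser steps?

     Stack        Input        Action
  1  $ Q          c y x y y $  expand Q -> Q' y y
  2  $ y y Q'     c y x y y $  expand Q' -> c y x
  3  $ y y x y c  c y x y y $  match c
  4  $ y y x y    y x y y $    match y
  5  $ y y x      x y y $      match x
  6  $ y y        y y $        match y
Stack after step 6: $ y (top = y).

y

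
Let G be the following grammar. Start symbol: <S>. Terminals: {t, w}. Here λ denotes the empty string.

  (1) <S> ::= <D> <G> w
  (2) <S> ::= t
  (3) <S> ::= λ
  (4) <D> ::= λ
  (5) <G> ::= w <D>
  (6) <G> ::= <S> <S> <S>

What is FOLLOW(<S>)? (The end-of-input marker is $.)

{$, t, w}

FIRST(<D>) = {λ}
FIRST(<S>) = {λ, t, w}  (via <D> <G> w)
FIRST(<G>) = {λ, t, w}  (via <S> <S> <S>)
FOLLOW(<S>) includes $ since <S> is the start symbol.
FOLLOW(<G>): in <S>::=<D> <G> w, <G> is followed by w with FIRST {w}. Thus FOLLOW(<G>) = {w}.
FOLLOW(<S>): in <G>::=<S> <S> <S> (occurrence 1), <S> is followed by <S> <S> with FIRST {λ, t, w}; in <G>::=<S> <S> <S> (occurrence 1), the suffix after <S> is nullable, so FOLLOW(<S>) ⊇ FOLLOW(<G>) = {w}; in <G>::=<S> <S> <S> (occurrence 2), <S> is followed by <S> with FIRST {λ, t, w}; in <G>::=<S> <S> <S> (occurrence 2), the suffix after <S> is nullable, so FOLLOW(<S>) ⊇ FOLLOW(<G>) = {w}; in <G>::=<S> <S> <S> (occurrence 3), the suffix after <S> is empty, so FOLLOW(<S>) ⊇ FOLLOW(<G>) = {w}. Thus FOLLOW(<S>) = {$, t, w}.
FOLLOW(<D>): in <S>::=<D> <G> w, <D> is followed by <G> w with FIRST {t, w}; in <G>::=w <D>, the suffix after <D> is empty, so FOLLOW(<D>) ⊇ FOLLOW(<G>) = {w}. Thus FOLLOW(<D>) = {t, w}.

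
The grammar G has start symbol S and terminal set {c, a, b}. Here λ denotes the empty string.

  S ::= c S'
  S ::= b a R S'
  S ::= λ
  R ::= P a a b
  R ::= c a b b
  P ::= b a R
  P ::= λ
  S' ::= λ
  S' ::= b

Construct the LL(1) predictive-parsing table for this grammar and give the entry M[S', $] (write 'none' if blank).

S' ::= λ

FIRST(S): from S::=c S' we get {c}; from S::=b a R S' we get {b}; from S::=λ we get {λ}. So FIRST(S) = {λ, b, c}.
FIRST(P): from P::=b a R we get {b}; from P::=λ we get {λ}. So FIRST(P) = {λ, b}.
FIRST(S'): from S'::=λ we get {λ}; from S'::=b we get {b}. So FIRST(S') = {λ, b}.
FIRST(R): from R::=P a a b we get {a, b}; from R::=c a b b we get {c}. So FIRST(R) = {a, b, c}.
FOLLOW(S) includes $ since S is the start symbol.
FOLLOW(S): S appears on no right-hand side. Thus FOLLOW(S) = {$}.
FOLLOW(S'): in S::=c S', the suffix after S' is empty, so FOLLOW(S') ⊇ FOLLOW(S) = {$}; in S::=b a R S', the suffix after S' is empty, so FOLLOW(S') ⊇ FOLLOW(S) = {$}. Thus FOLLOW(S') = {$}.
For S' ::= λ: FIRST(λ) = {λ}, so it goes in M[S', t] for t ∈ {}; since λ ∈ FIRST, also for every t ∈ FOLLOW(S') = {$}.
For S' ::= b: FIRST(b) = {b}, so it goes in M[S', t] for t ∈ {b}.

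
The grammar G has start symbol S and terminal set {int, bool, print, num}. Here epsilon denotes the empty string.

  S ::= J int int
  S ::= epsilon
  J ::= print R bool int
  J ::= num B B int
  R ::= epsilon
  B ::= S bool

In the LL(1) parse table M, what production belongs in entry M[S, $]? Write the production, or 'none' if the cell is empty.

S ::= epsilon

FIRST(J): from J::=print R bool int we get {print}; from J::=num B B int we get {num}. So FIRST(J) = {num, print}.
FIRST(R): from R::=epsilon we get {epsilon}. So FIRST(R) = {epsilon}.
FIRST(S): from S::=J int int we get {num, print}; from S::=epsilon we get {epsilon}. So FIRST(S) = {epsilon, num, print}.
FIRST(B): from B::=S bool we get {bool, num, print}. So FIRST(B) = {bool, num, print}.
FOLLOW(S) includes $ since S is the start symbol.
FOLLOW(S): in B::=S bool, S is followed by bool with FIRST {bool}. Thus FOLLOW(S) = {$, bool}.
For S ::= J int int: FIRST(J int int) = {num, print}, so it goes in M[S, t] for t ∈ {num, print}.
For S ::= epsilon: FIRST(epsilon) = {epsilon}, so it goes in M[S, t] for t ∈ {}; since epsilon ∈ FIRST, also for every t ∈ FOLLOW(S) = {$, bool}.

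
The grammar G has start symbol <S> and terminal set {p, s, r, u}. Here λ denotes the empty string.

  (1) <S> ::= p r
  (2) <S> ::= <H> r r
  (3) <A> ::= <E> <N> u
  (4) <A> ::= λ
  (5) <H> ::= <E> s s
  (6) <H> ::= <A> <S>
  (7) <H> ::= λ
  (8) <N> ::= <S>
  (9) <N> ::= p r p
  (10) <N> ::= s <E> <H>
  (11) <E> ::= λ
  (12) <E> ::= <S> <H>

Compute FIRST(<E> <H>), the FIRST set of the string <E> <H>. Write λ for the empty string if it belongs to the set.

{λ, p, r, s}

FIRST(<S>): from <S>::=p r we get {p}; from <S>::=<H> r r we get {p, r, s}. So FIRST(<S>) = {p, r, s}.
FIRST(<N>): from <N>::=<S> we get {p, r, s}; from <N>::=p r p we get {p}; from <N>::=s <E> <H> we get {s}. So FIRST(<N>) = {p, r, s}.
FIRST(<E>): from <E>::=λ we get {λ}; from <E>::=<S> <H> we get {p, r, s}. So FIRST(<E>) = {λ, p, r, s}.
FIRST(<A>): from <A>::=<E> <N> u we get {p, r, s}; from <A>::=λ we get {λ}. So FIRST(<A>) = {λ, p, r, s}.
FIRST(<H>): from <H>::=<E> s s we get {p, r, s}; from <H>::=<A> <S> we get {p, r, s}; from <H>::=λ we get {λ}. So FIRST(<H>) = {λ, p, r, s}.
FIRST(<E> <H>): take FIRST of each symbol in turn, carrying on past any symbol whose FIRST contains λ; result {λ, p, r, s}.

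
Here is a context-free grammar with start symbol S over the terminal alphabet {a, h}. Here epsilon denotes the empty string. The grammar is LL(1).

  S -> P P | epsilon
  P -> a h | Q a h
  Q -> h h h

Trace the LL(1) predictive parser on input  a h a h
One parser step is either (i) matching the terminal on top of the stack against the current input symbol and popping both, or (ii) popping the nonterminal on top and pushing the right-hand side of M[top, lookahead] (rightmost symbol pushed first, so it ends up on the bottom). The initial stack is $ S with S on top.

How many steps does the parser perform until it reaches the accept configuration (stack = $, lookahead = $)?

step 1: stack=$ S  input=a h a h $  — expand S -> P P
step 2: stack=$ P P  input=a h a h $  — expand P -> a h
step 3: stack=$ P h a  input=a h a h $  — match a
step 4: stack=$ P h  input=h a h $  — match h
step 5: stack=$ P  input=a h $  — expand P -> a h
step 6: stack=$ h a  input=a h $  — match a
step 7: stack=$ h  input=h $  — match h
Accept reached after 7 steps.

7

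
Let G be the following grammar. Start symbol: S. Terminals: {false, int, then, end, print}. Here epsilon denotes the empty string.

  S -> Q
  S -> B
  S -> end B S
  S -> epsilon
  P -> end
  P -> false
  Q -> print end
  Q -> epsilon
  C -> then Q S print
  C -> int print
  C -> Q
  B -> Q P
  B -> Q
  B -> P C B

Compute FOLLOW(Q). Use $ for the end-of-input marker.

{$, end, false, print}

FIRST(P): from P->end we get {end}; from P->false we get {false}. So FIRST(P) = {end, false}.
FIRST(Q): from Q->print end we get {print}; from Q->epsilon we get {epsilon}. So FIRST(Q) = {epsilon, print}.
FIRST(C): from C->then Q S print we get {then}; from C->int print we get {int}; from C->Q we get {epsilon, print}. So FIRST(C) = {epsilon, int, print, then}.
FIRST(B): from B->Q P we get {end, false, print}; from B->Q we get {epsilon, print}; from B->P C B we get {end, false}. So FIRST(B) = {epsilon, end, false, print}.
FIRST(S): from S->Q we get {epsilon, print}; from S->B we get {epsilon, end, false, print}; from S->end B S we get {end}; from S->epsilon we get {epsilon}. So FIRST(S) = {epsilon, end, false, print}.
FOLLOW(S) includes $ since S is the start symbol.
FOLLOW(S): in S->end B S, the suffix after S is empty (adds nothing new); in C->then Q S print, S is followed by print with FIRST {print}. Thus FOLLOW(S) = {$, print}.
FOLLOW(B): in S->B, the suffix after B is empty, so FOLLOW(B) ⊇ FOLLOW(S) = {$, print}; in S->end B S, B is followed by S with FIRST {epsilon, end, false, print}; in S->end B S, the suffix after B is nullable, so FOLLOW(B) ⊇ FOLLOW(S) = {$, print}; in B->P C B, the suffix after B is empty (adds nothing new). Thus FOLLOW(B) = {$, end, false, print}.
FOLLOW(P): in B->Q P, the suffix after P is empty, so FOLLOW(P) ⊇ FOLLOW(B) = {$, end, false, print}; in B->P C B, P is followed by C B with FIRST {epsilon, end, false, int, print, then}; in B->P C B, the suffix after P is nullable, so FOLLOW(P) ⊇ FOLLOW(B) = {$, end, false, print}. Thus FOLLOW(P) = {$, end, false, int, print, then}.
FOLLOW(C): in B->P C B, C is followed by B with FIRST {epsilon, end, false, print}; in B->P C B, the suffix after C is nullable, so FOLLOW(C) ⊇ FOLLOW(B) = {$, end, false, print}. Thus FOLLOW(C) = {$, end, false, print}.
FOLLOW(Q): in S->Q, the suffix after Q is empty, so FOLLOW(Q) ⊇ FOLLOW(S) = {$, print}; in C->then Q S print, Q is followed by S print with FIRST {end, false, print}; in C->Q, the suffix after Q is empty, so FOLLOW(Q) ⊇ FOLLOW(C) = {$, end, false, print}; in B->Q P, Q is followed by P with FIRST {end, false}; in B->Q, the suffix after Q is empty, so FOLLOW(Q) ⊇ FOLLOW(B) = {$, end, false, print}. Thus FOLLOW(Q) = {$, end, false, print}.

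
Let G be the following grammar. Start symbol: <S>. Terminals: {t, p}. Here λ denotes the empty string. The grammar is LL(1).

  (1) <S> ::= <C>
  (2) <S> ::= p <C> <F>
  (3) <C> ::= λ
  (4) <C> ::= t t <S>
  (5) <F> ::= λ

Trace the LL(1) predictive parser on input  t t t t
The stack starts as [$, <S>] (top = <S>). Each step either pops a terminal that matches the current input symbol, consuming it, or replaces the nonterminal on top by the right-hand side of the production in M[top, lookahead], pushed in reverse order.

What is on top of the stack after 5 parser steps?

<C>

step 1: stack=$ <S>  input=t t t t $  — expand <S> ::= <C>
step 2: stack=$ <C>  input=t t t t $  — expand <C> ::= t t <S>
step 3: stack=$ <S> t t  input=t t t t $  — match t
step 4: stack=$ <S> t  input=t t t $  — match t
step 5: stack=$ <S>  input=t t $  — expand <S> ::= <C>
Stack after step 5: $ <C> (top = <C>).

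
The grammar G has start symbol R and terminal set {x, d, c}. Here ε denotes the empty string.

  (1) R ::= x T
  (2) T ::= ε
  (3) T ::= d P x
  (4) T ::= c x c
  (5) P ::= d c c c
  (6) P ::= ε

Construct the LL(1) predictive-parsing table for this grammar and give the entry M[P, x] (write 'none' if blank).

FIRST(R) = {x}
FIRST(T) = {ε, c, d}
FIRST(P) = {ε, d}
FOLLOW(R) includes $ since R is the start symbol.
FOLLOW(P): in T::=d P x, P is followed by x with FIRST {x}. Thus FOLLOW(P) = {x}.
For P ::= d c c c: FIRST(d c c c) = {d}, so it goes in M[P, t] for t ∈ {d}.
For P ::= ε: FIRST(ε) = {ε}, so it goes in M[P, t] for t ∈ {}; since ε ∈ FIRST, also for every t ∈ FOLLOW(P) = {x}.

P ::= ε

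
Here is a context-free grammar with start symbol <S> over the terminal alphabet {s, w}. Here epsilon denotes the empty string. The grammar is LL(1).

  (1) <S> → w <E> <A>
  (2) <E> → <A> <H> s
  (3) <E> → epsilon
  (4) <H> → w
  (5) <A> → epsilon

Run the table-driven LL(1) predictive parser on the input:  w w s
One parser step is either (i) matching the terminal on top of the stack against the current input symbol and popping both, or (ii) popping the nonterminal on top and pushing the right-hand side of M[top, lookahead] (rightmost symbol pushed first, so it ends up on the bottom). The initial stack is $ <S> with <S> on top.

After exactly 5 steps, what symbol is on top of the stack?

w

     Stack            Input    Action
  1  $ <S>            w w s $  expand <S> → w <E> <A>
  2  $ <A> <E> w      w w s $  match w
  3  $ <A> <E>        w s $    expand <E> → <A> <H> s
  4  $ <A> s <H> <A>  w s $    expand <A> → epsilon
  5  $ <A> s <H>      w s $    expand <H> → w
Stack after step 5: $ <A> s w (top = w).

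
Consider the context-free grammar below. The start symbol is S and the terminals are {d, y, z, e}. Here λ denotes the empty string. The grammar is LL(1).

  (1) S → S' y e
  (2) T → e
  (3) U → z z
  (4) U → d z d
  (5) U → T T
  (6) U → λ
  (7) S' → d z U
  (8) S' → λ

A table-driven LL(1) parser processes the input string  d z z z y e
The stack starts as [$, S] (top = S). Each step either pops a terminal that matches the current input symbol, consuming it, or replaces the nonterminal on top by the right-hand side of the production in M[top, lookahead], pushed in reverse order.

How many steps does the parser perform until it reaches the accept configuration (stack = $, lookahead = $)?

9

step 1: stack=$ S  input=d z z z y e $  — expand S → S' y e
step 2: stack=$ e y S'  input=d z z z y e $  — expand S' → d z U
step 3: stack=$ e y U z d  input=d z z z y e $  — match d
step 4: stack=$ e y U z  input=z z z y e $  — match z
step 5: stack=$ e y U  input=z z y e $  — expand U → z z
step 6: stack=$ e y z z  input=z z y e $  — match z
step 7: stack=$ e y z  input=z y e $  — match z
step 8: stack=$ e y  input=y e $  — match y
step 9: stack=$ e  input=e $  — match e
Accept reached after 9 steps.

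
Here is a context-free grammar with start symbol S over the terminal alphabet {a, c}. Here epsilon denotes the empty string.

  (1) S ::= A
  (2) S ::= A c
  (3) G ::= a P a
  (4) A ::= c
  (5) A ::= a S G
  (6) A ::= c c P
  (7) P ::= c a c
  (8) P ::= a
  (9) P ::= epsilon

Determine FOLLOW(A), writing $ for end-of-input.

FIRST(G) = {a}
FIRST(A) = {a, c}
FIRST(P) = {epsilon, a, c}
FIRST(S) = {a, c}  (via A, A c)
FOLLOW(S) includes $ since S is the start symbol.
FOLLOW(S): in A::=a S G, S is followed by G with FIRST {a}. Thus FOLLOW(S) = {$, a}.
FOLLOW(A): in S::=A, the suffix after A is empty, so FOLLOW(A) ⊇ FOLLOW(S) = {$, a}; in S::=A c, A is followed by c with FIRST {c}. Thus FOLLOW(A) = {$, a, c}.
FOLLOW(G): in A::=a S G, the suffix after G is empty, so FOLLOW(G) ⊇ FOLLOW(A) = {$, a, c}. Thus FOLLOW(G) = {$, a, c}.
FOLLOW(P): in G::=a P a, P is followed by a with FIRST {a}; in A::=c c P, the suffix after P is empty, so FOLLOW(P) ⊇ FOLLOW(A) = {$, a, c}. Thus FOLLOW(P) = {$, a, c}.

{$, a, c}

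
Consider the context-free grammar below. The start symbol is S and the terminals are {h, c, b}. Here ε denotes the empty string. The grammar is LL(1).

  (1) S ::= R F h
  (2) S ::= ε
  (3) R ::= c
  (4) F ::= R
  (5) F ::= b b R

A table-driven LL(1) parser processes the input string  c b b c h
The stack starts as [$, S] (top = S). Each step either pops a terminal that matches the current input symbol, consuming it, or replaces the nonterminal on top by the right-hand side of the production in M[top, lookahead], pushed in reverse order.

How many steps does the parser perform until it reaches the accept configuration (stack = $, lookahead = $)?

9

step 1: stack=$ S  input=c b b c h $  — expand S ::= R F h
step 2: stack=$ h F R  input=c b b c h $  — expand R ::= c
step 3: stack=$ h F c  input=c b b c h $  — match c
step 4: stack=$ h F  input=b b c h $  — expand F ::= b b R
step 5: stack=$ h R b b  input=b b c h $  — match b
step 6: stack=$ h R b  input=b c h $  — match b
step 7: stack=$ h R  input=c h $  — expand R ::= c
step 8: stack=$ h c  input=c h $  — match c
step 9: stack=$ h  input=h $  — match h
Accept reached after 9 steps.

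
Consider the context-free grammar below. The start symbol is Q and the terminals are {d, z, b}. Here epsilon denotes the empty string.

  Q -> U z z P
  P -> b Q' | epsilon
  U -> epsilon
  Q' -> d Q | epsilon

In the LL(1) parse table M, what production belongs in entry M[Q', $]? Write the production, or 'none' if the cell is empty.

FIRST(P) = {epsilon, b}
FIRST(U) = {epsilon}
FIRST(Q') = {epsilon, d}
FIRST(Q) = {z}  (via U z z P)
FOLLOW(Q) includes $ since Q is the start symbol.
FOLLOW(P): in Q->U z z P, the suffix after P is empty, so FOLLOW(P) ⊇ FOLLOW(Q) = {$}. Thus FOLLOW(P) = {$}.
FOLLOW(Q'): in P->b Q', the suffix after Q' is empty, so FOLLOW(Q') ⊇ FOLLOW(P) = {$}. Thus FOLLOW(Q') = {$}.
For Q' -> d Q: FIRST(d Q) = {d}, so it goes in M[Q', t] for t ∈ {d}.
For Q' -> epsilon: FIRST(epsilon) = {epsilon}, so it goes in M[Q', t] for t ∈ {}; since epsilon ∈ FIRST, also for every t ∈ FOLLOW(Q') = {$}.

Q' -> epsilon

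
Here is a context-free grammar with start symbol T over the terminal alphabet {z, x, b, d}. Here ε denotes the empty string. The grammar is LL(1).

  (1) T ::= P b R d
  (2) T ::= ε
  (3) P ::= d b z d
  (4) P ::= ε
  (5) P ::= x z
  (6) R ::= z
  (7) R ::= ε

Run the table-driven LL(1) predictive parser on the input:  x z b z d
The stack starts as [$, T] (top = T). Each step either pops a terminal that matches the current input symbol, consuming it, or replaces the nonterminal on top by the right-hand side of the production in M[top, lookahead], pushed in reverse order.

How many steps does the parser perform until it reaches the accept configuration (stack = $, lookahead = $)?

8

     Stack        Input        Action
  1  $ T          x z b z d $  expand T ::= P b R d
  2  $ d R b P    x z b z d $  expand P ::= x z
  3  $ d R b z x  x z b z d $  match x
  4  $ d R b z    z b z d $    match z
  5  $ d R b      b z d $      match b
  6  $ d R        z d $        expand R ::= z
  7  $ d z        z d $        match z
  8  $ d          d $          match d
Accept reached after 8 steps.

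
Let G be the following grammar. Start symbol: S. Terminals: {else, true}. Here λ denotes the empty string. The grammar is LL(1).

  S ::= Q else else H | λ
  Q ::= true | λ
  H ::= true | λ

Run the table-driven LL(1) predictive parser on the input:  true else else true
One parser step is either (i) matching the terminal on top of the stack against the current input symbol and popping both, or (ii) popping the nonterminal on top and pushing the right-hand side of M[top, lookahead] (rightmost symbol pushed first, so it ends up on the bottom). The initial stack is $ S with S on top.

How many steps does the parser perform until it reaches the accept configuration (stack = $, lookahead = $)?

7

     Stack               Input                  Action
  1  $ S                 true else else true $  expand S ::= Q else else H
  2  $ H else else Q     true else else true $  expand Q ::= true
  3  $ H else else true  true else else true $  match true
  4  $ H else else       else else true $       match else
  5  $ H else            else true $            match else
  6  $ H                 true $                 expand H ::= true
  7  $ true              true $                 match true
Accept reached after 7 steps.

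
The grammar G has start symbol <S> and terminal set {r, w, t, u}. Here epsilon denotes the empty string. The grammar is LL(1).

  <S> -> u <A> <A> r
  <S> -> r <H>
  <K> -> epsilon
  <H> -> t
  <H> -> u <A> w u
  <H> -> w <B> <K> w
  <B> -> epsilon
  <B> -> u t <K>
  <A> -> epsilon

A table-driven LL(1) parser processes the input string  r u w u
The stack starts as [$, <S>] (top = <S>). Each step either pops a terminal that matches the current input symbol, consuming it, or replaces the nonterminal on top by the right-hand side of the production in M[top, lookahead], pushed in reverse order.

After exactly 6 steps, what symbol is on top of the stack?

u

step 1: stack=$ <S>  input=r u w u $  — expand <S> -> r <H>
step 2: stack=$ <H> r  input=r u w u $  — match r
step 3: stack=$ <H>  input=u w u $  — expand <H> -> u <A> w u
step 4: stack=$ u w <A> u  input=u w u $  — match u
step 5: stack=$ u w <A>  input=w u $  — expand <A> -> epsilon
step 6: stack=$ u w  input=w u $  — match w
Stack after step 6: $ u (top = u).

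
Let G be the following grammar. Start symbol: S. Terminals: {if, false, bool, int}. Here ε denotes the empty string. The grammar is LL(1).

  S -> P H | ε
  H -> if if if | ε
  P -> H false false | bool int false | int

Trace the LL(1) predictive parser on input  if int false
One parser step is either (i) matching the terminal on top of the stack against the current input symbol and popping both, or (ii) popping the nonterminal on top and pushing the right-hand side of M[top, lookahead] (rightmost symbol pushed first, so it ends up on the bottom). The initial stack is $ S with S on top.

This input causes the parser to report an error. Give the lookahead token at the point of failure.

step 1: stack=$ S  input=if int false $  — expand S -> P H
step 2: stack=$ H P  input=if int false $  — expand P -> H false false
step 3: stack=$ H false false H  input=if int false $  — expand H -> if if if
step 4: stack=$ H false false if if if  input=if int false $  — match if
step 5: stack=$ H false false if if  input=int false $  — error: top is terminal if but lookahead is int

int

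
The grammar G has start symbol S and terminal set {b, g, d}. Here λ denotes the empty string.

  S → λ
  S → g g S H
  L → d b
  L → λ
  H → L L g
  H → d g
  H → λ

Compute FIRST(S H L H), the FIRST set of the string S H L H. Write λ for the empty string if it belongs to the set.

{λ, d, g}

FIRST(S): from S→λ we get {λ}; from S→g g S H we get {g}. So FIRST(S) = {λ, g}.
FIRST(L): from L→d b we get {d}; from L→λ we get {λ}. So FIRST(L) = {λ, d}.
FIRST(H): from H→L L g we get {d, g}; from H→d g we get {d}; from H→λ we get {λ}. So FIRST(H) = {λ, d, g}.
FIRST(S H L H): take FIRST of each symbol in turn, carrying on past any symbol whose FIRST contains λ; result {λ, d, g}.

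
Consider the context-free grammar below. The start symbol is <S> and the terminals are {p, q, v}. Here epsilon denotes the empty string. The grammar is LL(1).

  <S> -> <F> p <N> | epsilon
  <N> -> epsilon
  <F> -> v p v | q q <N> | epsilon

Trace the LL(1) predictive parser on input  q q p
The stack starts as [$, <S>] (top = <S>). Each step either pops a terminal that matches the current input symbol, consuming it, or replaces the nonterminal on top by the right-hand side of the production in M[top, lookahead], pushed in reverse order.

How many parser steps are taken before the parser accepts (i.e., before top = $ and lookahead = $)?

7

step 1: stack=$ <S>  input=q q p $  — expand <S> -> <F> p <N>
step 2: stack=$ <N> p <F>  input=q q p $  — expand <F> -> q q <N>
step 3: stack=$ <N> p <N> q q  input=q q p $  — match q
step 4: stack=$ <N> p <N> q  input=q p $  — match q
step 5: stack=$ <N> p <N>  input=p $  — expand <N> -> epsilon
step 6: stack=$ <N> p  input=p $  — match p
step 7: stack=$ <N>  input=$  — expand <N> -> epsilon
Accept reached after 7 steps.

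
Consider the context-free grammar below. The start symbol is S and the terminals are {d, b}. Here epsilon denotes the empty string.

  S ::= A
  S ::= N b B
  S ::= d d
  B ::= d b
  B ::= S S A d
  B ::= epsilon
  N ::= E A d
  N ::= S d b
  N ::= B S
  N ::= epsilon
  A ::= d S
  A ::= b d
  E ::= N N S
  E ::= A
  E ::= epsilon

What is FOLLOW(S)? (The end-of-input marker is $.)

{$, b, d}

FIRST(A) = {b, d}
FIRST(S) = {b, d}  (via A, N b B)
FIRST(B) = {epsilon, b, d}  (via S S A d)
FIRST(N) = {epsilon, b, d}  (via E A d, S d b, B S)
FIRST(E) = {epsilon, b, d}  (via N N S, A)
FOLLOW(S) includes $ since S is the start symbol.
FOLLOW(N): in S::=N b B, N is followed by b B with FIRST {b}; in E::=N N S (occurrence 1), N is followed by N S with FIRST {b, d}; in E::=N N S (occurrence 2), N is followed by S with FIRST {b, d}. Thus FOLLOW(N) = {b, d}.
FOLLOW(E): in N::=E A d, E is followed by A d with FIRST {b, d}. Thus FOLLOW(E) = {b, d}.
FOLLOW(S): in B::=S S A d (occurrence 1), S is followed by S A d with FIRST {b, d}; in B::=S S A d (occurrence 2), S is followed by A d with FIRST {b, d}; in N::=S d b, S is followed by d b with FIRST {d}; in N::=B S, the suffix after S is empty, so FOLLOW(S) ⊇ FOLLOW(N) = {b, d}; in A::=d S, the suffix after S is empty, so FOLLOW(S) ⊇ FOLLOW(A) = {$, b, d}; in E::=N N S, the suffix after S is empty, so FOLLOW(S) ⊇ FOLLOW(E) = {b, d}. Thus FOLLOW(S) = {$, b, d}.
FOLLOW(B): in S::=N b B, the suffix after B is empty, so FOLLOW(B) ⊇ FOLLOW(S) = {$, b, d}; in N::=B S, B is followed by S with FIRST {b, d}. Thus FOLLOW(B) = {$, b, d}.
FOLLOW(A): in S::=A, the suffix after A is empty, so FOLLOW(A) ⊇ FOLLOW(S) = {$, b, d}; in B::=S S A d, A is followed by d with FIRST {d}; in N::=E A d, A is followed by d with FIRST {d}; in E::=A, the suffix after A is empty, so FOLLOW(A) ⊇ FOLLOW(E) = {b, d}. Thus FOLLOW(A) = {$, b, d}.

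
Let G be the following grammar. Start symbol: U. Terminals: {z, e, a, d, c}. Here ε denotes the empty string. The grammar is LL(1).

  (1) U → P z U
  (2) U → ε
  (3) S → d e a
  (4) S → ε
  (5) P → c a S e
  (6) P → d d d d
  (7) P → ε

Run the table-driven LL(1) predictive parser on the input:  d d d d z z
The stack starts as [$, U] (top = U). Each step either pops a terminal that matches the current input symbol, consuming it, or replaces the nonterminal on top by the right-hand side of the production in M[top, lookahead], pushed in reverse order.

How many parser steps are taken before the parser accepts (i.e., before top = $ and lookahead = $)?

11

      Stack          Input          Action
   1  $ U            d d d d z z $  expand U → P z U
   2  $ U z P        d d d d z z $  expand P → d d d d
   3  $ U z d d d d  d d d d z z $  match d
   4  $ U z d d d    d d d z z $    match d
   5  $ U z d d      d d z z $      match d
   6  $ U z d        d z z $        match d
   7  $ U z          z z $          match z
   8  $ U            z $            expand U → P z U
   9  $ U z P        z $            expand P → ε
  10  $ U z          z $            match z
  11  $ U            $              expand U → ε
Accept reached after 11 steps.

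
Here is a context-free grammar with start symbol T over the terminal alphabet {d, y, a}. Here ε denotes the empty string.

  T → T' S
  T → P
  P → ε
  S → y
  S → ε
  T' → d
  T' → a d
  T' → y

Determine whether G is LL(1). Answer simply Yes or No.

Yes

FIRST(T) = {ε, a, d, y}
FIRST(P) = {ε}
FIRST(S) = {ε, y}
FIRST(T') = {a, d, y}
FOLLOW(T) = {$}
FOLLOW(P) = {$}
FOLLOW(S) = {$}
FOLLOW(T') = {$, y}
Each cell of M receives at most one production.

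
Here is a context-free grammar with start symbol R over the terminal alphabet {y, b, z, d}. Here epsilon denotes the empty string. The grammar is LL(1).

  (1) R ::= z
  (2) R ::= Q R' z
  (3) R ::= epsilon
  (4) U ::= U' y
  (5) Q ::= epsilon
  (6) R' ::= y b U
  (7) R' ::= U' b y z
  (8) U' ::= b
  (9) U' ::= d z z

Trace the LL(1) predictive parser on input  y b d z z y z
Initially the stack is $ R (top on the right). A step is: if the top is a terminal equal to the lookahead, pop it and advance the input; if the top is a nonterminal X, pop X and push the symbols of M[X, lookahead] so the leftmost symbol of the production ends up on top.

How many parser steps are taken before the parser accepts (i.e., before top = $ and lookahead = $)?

step 1: stack=$ R  input=y b d z z y z $  — expand R ::= Q R' z
step 2: stack=$ z R' Q  input=y b d z z y z $  — expand Q ::= epsilon
step 3: stack=$ z R'  input=y b d z z y z $  — expand R' ::= y b U
step 4: stack=$ z U b y  input=y b d z z y z $  — match y
step 5: stack=$ z U b  input=b d z z y z $  — match b
step 6: stack=$ z U  input=d z z y z $  — expand U ::= U' y
step 7: stack=$ z y U'  input=d z z y z $  — expand U' ::= d z z
step 8: stack=$ z y z z d  input=d z z y z $  — match d
step 9: stack=$ z y z z  input=z z y z $  — match z
step 10: stack=$ z y z  input=z y z $  — match z
step 11: stack=$ z y  input=y z $  — match y
step 12: stack=$ z  input=z $  — match z
Accept reached after 12 steps.

12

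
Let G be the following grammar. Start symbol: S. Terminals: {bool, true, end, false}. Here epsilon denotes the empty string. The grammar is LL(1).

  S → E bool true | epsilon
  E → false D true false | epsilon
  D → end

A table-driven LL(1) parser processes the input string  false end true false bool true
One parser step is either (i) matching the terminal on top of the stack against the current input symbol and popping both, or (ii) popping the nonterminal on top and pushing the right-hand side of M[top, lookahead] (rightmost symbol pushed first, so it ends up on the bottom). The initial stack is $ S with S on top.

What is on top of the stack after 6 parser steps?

false

step 1: stack=$ S  input=false end true false bool true $  — expand S → E bool true
step 2: stack=$ true bool E  input=false end true false bool true $  — expand E → false D true false
step 3: stack=$ true bool false true D false  input=false end true false bool true $  — match false
step 4: stack=$ true bool false true D  input=end true false bool true $  — expand D → end
step 5: stack=$ true bool false true end  input=end true false bool true $  — match end
step 6: stack=$ true bool false true  input=true false bool true $  — match true
Stack after step 6: $ true bool false (top = false).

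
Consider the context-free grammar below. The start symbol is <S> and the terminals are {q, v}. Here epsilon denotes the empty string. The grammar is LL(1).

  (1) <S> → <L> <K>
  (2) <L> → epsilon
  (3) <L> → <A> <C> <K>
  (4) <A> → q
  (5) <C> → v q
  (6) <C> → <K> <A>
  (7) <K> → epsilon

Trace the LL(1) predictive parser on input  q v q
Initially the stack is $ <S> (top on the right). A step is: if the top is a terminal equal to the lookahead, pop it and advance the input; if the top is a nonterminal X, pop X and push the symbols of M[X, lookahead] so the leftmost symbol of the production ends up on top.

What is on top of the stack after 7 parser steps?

     Stack              Input    Action
  1  $ <S>              q v q $  expand <S> → <L> <K>
  2  $ <K> <L>          q v q $  expand <L> → <A> <C> <K>
  3  $ <K> <K> <C> <A>  q v q $  expand <A> → q
  4  $ <K> <K> <C> q    q v q $  match q
  5  $ <K> <K> <C>      v q $    expand <C> → v q
  6  $ <K> <K> q v      v q $    match v
  7  $ <K> <K> q        q $      match q
Stack after step 7: $ <K> <K> (top = <K>).

<K>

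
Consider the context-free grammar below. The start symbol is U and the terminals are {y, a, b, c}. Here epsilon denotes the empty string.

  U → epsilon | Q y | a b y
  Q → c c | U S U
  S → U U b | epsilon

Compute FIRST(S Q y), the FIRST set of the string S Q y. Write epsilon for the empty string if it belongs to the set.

{a, b, c, y}

FIRST(U) = {epsilon, a, b, c, y}  (via Q y)
FIRST(S) = {epsilon, a, b, c, y}  (via U U b)
FIRST(Q) = {epsilon, a, b, c, y}  (via U S U)
FIRST(S Q y): take FIRST of each symbol in turn, carrying on past any symbol whose FIRST contains epsilon; result {a, b, c, y}.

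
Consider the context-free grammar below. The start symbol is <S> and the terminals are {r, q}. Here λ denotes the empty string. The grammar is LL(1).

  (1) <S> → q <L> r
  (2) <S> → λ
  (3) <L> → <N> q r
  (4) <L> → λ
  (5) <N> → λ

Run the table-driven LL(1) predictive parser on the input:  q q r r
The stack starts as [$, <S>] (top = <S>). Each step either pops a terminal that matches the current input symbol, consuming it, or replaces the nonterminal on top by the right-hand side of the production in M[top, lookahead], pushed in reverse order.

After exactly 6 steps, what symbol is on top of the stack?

     Stack        Input      Action
  1  $ <S>        q q r r $  expand <S> → q <L> r
  2  $ r <L> q    q q r r $  match q
  3  $ r <L>      q r r $    expand <L> → <N> q r
  4  $ r r q <N>  q r r $    expand <N> → λ
  5  $ r r q      q r r $    match q
  6  $ r r        r r $      match r
Stack after step 6: $ r (top = r).

r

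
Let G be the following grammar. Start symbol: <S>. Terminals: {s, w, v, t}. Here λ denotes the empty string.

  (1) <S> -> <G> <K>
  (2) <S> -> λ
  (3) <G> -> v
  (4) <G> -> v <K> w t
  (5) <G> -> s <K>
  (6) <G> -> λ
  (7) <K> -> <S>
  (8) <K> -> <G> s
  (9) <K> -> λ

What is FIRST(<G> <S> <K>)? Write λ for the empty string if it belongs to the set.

FIRST(<G>): from <G>->v we get {v}; from <G>->v <K> w t we get {v}; from <G>->s <K> we get {s}; from <G>->λ we get {λ}. So FIRST(<G>) = {λ, s, v}.
FIRST(<S>): from <S>-><G> <K> we get {λ, s, v}; from <S>->λ we get {λ}. So FIRST(<S>) = {λ, s, v}.
FIRST(<K>): from <K>-><S> we get {λ, s, v}; from <K>-><G> s we get {s, v}; from <K>->λ we get {λ}. So FIRST(<K>) = {λ, s, v}.
FIRST(<G> <S> <K>): take FIRST of each symbol in turn, carrying on past any symbol whose FIRST contains λ; result {λ, s, v}.

{λ, s, v}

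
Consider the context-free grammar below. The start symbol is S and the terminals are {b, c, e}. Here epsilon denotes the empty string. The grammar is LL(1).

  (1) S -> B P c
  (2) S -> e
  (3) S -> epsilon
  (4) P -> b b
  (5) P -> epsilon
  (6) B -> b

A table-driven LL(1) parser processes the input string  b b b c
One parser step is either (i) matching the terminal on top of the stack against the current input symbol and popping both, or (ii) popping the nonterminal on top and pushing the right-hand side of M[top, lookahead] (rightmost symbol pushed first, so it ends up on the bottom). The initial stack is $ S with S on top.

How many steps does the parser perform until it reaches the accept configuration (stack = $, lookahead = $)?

step 1: stack=$ S  input=b b b c $  — expand S -> B P c
step 2: stack=$ c P B  input=b b b c $  — expand B -> b
step 3: stack=$ c P b  input=b b b c $  — match b
step 4: stack=$ c P  input=b b c $  — expand P -> b b
step 5: stack=$ c b b  input=b b c $  — match b
step 6: stack=$ c b  input=b c $  — match b
step 7: stack=$ c  input=c $  — match c
Accept reached after 7 steps.

7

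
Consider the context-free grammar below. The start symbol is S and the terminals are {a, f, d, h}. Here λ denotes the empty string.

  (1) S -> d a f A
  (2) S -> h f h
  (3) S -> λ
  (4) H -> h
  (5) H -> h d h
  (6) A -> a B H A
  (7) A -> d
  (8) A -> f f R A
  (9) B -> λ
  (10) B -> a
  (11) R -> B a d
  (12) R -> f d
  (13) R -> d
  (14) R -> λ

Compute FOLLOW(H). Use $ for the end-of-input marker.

{a, d, f}

FIRST(S) = {λ, d, h}
FIRST(H) = {h}
FIRST(A) = {a, d, f}
FIRST(B) = {λ, a}
FIRST(R) = {λ, a, d, f}  (via B a d)
FOLLOW(S) includes $ since S is the start symbol.
FOLLOW(S): S appears on no right-hand side. Thus FOLLOW(S) = {$}.
FOLLOW(H): in A->a B H A, H is followed by A with FIRST {a, d, f}. Thus FOLLOW(H) = {a, d, f}.
FOLLOW(A): in S->d a f A, the suffix after A is empty, so FOLLOW(A) ⊇ FOLLOW(S) = {$}; in A->a B H A, the suffix after A is empty (adds nothing new); in A->f f R A, the suffix after A is empty (adds nothing new). Thus FOLLOW(A) = {$}.
FOLLOW(B): in A->a B H A, B is followed by H A with FIRST {h}; in R->B a d, B is followed by a d with FIRST {a}. Thus FOLLOW(B) = {a, h}.
FOLLOW(R): in A->f f R A, R is followed by A with FIRST {a, d, f}. Thus FOLLOW(R) = {a, d, f}.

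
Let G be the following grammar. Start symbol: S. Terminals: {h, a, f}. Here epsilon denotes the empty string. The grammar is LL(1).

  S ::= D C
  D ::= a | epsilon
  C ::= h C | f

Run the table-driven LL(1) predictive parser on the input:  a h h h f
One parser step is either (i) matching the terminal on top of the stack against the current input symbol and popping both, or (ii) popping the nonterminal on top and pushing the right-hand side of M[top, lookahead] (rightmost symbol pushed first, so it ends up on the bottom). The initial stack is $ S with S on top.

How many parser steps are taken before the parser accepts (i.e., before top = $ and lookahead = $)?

      Stack  Input        Action
   1  $ S    a h h h f $  expand S ::= D C
   2  $ C D  a h h h f $  expand D ::= a
   3  $ C a  a h h h f $  match a
   4  $ C    h h h f $    expand C ::= h C
   5  $ C h  h h h f $    match h
   6  $ C    h h f $      expand C ::= h C
   7  $ C h  h h f $      match h
   8  $ C    h f $        expand C ::= h C
   9  $ C h  h f $        match h
  10  $ C    f $          expand C ::= f
  11  $ f    f $          match f
Accept reached after 11 steps.

11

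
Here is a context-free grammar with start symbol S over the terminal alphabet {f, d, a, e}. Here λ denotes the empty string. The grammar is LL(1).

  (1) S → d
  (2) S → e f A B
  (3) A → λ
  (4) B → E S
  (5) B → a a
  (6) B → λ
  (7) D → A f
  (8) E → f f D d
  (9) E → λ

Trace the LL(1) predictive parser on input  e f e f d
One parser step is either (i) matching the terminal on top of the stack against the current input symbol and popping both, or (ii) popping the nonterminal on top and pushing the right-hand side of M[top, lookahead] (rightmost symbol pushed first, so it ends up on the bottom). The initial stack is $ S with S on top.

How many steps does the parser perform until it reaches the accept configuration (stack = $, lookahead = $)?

step 1: stack=$ S  input=e f e f d $  — expand S → e f A B
step 2: stack=$ B A f e  input=e f e f d $  — match e
step 3: stack=$ B A f  input=f e f d $  — match f
step 4: stack=$ B A  input=e f d $  — expand A → λ
step 5: stack=$ B  input=e f d $  — expand B → E S
step 6: stack=$ S E  input=e f d $  — expand E → λ
step 7: stack=$ S  input=e f d $  — expand S → e f A B
step 8: stack=$ B A f e  input=e f d $  — match e
step 9: stack=$ B A f  input=f d $  — match f
step 10: stack=$ B A  input=d $  — expand A → λ
step 11: stack=$ B  input=d $  — expand B → E S
step 12: stack=$ S E  input=d $  — expand E → λ
step 13: stack=$ S  input=d $  — expand S → d
step 14: stack=$ d  input=d $  — match d
Accept reached after 14 steps.

14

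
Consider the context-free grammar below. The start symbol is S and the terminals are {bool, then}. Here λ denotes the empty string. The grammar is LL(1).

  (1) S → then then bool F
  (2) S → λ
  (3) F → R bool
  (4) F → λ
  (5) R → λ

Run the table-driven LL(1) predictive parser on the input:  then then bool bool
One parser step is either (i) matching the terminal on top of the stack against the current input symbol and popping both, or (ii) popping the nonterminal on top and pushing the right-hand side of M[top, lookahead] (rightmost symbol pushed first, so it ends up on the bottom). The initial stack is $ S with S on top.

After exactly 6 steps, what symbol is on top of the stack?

bool

     Stack               Input                  Action
  1  $ S                 then then bool bool $  expand S → then then bool F
  2  $ F bool then then  then then bool bool $  match then
  3  $ F bool then       then bool bool $       match then
  4  $ F bool            bool bool $            match bool
  5  $ F                 bool $                 expand F → R bool
  6  $ bool R            bool $                 expand R → λ
Stack after step 6: $ bool (top = bool).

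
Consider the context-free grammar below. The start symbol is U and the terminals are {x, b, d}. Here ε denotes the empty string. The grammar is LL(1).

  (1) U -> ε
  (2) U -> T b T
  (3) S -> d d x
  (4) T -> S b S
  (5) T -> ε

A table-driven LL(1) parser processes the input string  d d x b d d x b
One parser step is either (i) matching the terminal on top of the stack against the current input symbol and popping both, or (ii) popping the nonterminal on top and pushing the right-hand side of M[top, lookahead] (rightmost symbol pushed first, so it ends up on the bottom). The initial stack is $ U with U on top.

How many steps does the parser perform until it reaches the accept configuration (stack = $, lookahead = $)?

13

step 1: stack=$ U  input=d d x b d d x b $  — expand U -> T b T
step 2: stack=$ T b T  input=d d x b d d x b $  — expand T -> S b S
step 3: stack=$ T b S b S  input=d d x b d d x b $  — expand S -> d d x
step 4: stack=$ T b S b x d d  input=d d x b d d x b $  — match d
step 5: stack=$ T b S b x d  input=d x b d d x b $  — match d
step 6: stack=$ T b S b x  input=x b d d x b $  — match x
step 7: stack=$ T b S b  input=b d d x b $  — match b
step 8: stack=$ T b S  input=d d x b $  — expand S -> d d x
step 9: stack=$ T b x d d  input=d d x b $  — match d
step 10: stack=$ T b x d  input=d x b $  — match d
step 11: stack=$ T b x  input=x b $  — match x
step 12: stack=$ T b  input=b $  — match b
step 13: stack=$ T  input=$  — expand T -> ε
Accept reached after 13 steps.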